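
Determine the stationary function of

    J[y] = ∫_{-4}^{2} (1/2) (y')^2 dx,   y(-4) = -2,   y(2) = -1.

The Lagrangian is L = (1/2) (y')^2.
Compute ∂L/∂y = 0, ∂L/∂y' = y'.
The Euler-Lagrange equation d/dx(∂L/∂y') − ∂L/∂y = 0 reduces to
    y'' = 0.
Its general solution is
    y(x) = A x + B,
with A, B fixed by the endpoint conditions.
Applying the endpoint conditions y(-4) = -2 and y(2) = -1: solve A·-4 + B = -2 and A·2 + B = -1. Subtracting gives A(2 − -4) = -1 − -2, so A = 1/6, and B = -2 − A·-4 = -4/3. Therefore
    y(x) = (1/6) x - 4/3.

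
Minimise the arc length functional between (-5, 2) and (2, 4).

Arc-length functional: J[y] = ∫ sqrt(1 + (y')^2) dx.
Lagrangian L = sqrt(1 + (y')^2) has no explicit y dependence, so ∂L/∂y = 0 and the Euler-Lagrange equation gives
    d/dx( y' / sqrt(1 + (y')^2) ) = 0  ⇒  y' / sqrt(1 + (y')^2) = const.
Hence y' is constant, so y(x) is affine.
Fitting the endpoints (-5, 2) and (2, 4):
    slope m = (4 − 2) / (2 − (-5)) = 2/7,
    intercept c = 2 − m·(-5) = 24/7.
Extremal: y(x) = (2/7) x + 24/7.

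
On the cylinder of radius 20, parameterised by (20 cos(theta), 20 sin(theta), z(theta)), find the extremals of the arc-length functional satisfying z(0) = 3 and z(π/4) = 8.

Parameterise the cylinder of radius R = 20 as
    r(θ) = (20 cos θ, 20 sin θ, z(θ)).
The arc-length element is
    ds = sqrt(400 + (dz/dθ)^2) dθ,
so the Lagrangian is L = sqrt(400 + z'^2).
L depends on z' only, not on z or θ, so ∂L/∂z = 0 and
    ∂L/∂z' = z' / sqrt(400 + z'^2).
The Euler-Lagrange equation gives
    d/dθ( z' / sqrt(400 + z'^2) ) = 0,
so z' is constant. Integrating once:
    z(θ) = a θ + b,
a helix on the cylinder (a straight line when the cylinder is unrolled). The constants a, b are determined by the endpoint conditions.
With endpoint conditions z(0) = 3 and z(π/4) = 8: from z(0) = b we get b = 3, and a·π/4 + 3 = 8 gives a = 20/π, so
    z(θ) = (20/π) θ + 3.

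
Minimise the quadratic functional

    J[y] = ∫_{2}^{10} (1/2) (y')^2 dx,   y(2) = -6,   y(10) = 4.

The Lagrangian is L = (1/2) (y')^2.
Compute ∂L/∂y = 0, ∂L/∂y' = y'.
The Euler-Lagrange equation d/dx(∂L/∂y') − ∂L/∂y = 0 reduces to
    y'' = 0.
Its general solution is
    y(x) = A x + B,
with A, B fixed by the endpoint conditions.
Applying the endpoint conditions y(2) = -6 and y(10) = 4: solve A·2 + B = -6 and A·10 + B = 4. Subtracting gives A(10 − 2) = 4 − -6, so A = 5/4, and B = -6 − A·2 = -17/2. Therefore
    y(x) = (5/4) x - 17/2.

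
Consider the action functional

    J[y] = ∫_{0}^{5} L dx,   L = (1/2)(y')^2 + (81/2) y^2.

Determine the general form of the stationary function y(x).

The Lagrangian is L = (1/2)(y')^2 + (81/2) y^2.
∂L/∂y = 81y.
∂L/∂y' = y'.
The Euler-Lagrange equation d/dx(∂L/∂y') − ∂L/∂y = 0 becomes:
    y'' - 81 y = 0
General solution: y(x) = A e^(9x) + B e^(-9x), where A and B are arbitrary constants fixed by the endpoint conditions.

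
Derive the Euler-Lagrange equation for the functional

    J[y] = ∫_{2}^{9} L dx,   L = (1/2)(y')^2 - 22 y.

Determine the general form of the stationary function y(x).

The Lagrangian is L = (1/2)(y')^2 - 22 y.
∂L/∂y = -22.
∂L/∂y' = y'.
The Euler-Lagrange equation d/dx(∂L/∂y') − ∂L/∂y = 0 becomes:
    y'' + 22 = 0
General solution: y(x) = -11 x^2 + A x + B, where A and B are arbitrary constants fixed by the endpoint conditions.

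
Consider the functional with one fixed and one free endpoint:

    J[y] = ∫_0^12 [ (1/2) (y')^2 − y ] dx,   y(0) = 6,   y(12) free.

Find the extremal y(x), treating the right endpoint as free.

The Lagrangian L = (1/2) (y')^2 − y gives
    ∂L/∂y = −1,   ∂L/∂y' = y'.
Euler-Lagrange: d/dx(y') − (−1) = 0, i.e. y'' + 1 = 0, so
    y(x) = −(1/2) x^2 + C1 x + C2.
Fixed left endpoint y(0) = 6 ⇒ C2 = 6.
The right endpoint x = 12 is free, so the natural (transversality) condition is ∂L/∂y' |_{x=12} = 0, i.e. y'(12) = 0.
Compute y'(x) = −1 x + C1, so y'(12) = −12 + C1 = 0 ⇒ C1 = 12.
Therefore the extremal is
    y(x) = −x^2/2 + 12 x + 6.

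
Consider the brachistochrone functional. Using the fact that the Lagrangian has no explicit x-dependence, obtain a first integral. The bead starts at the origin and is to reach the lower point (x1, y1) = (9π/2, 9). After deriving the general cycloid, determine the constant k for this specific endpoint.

The Lagrangian L = sqrt((1 + y'^2) / y) has no explicit x dependence, so the Beltrami identity applies:
    L − y' ∂L/∂y' = C.
Compute ∂L/∂y' = y' / sqrt(y (1 + y'^2)).
Substitute:
    sqrt((1 + y'^2)/y) − y'·y' / sqrt(y (1 + y'^2))
    = (1 + y'^2) / sqrt(y (1 + y'^2)) − y'^2 / sqrt(y (1 + y'^2))
    = 1 / sqrt(y (1 + y'^2)) = C.
Squaring and rearranging gives the first integral
    y (1 + y'^2) = 1/C^2 =: k   (constant).
Solving this first-order ODE by the substitution
    y = (k/2)(1 − cos θ)
yields the cycloid parameterisation
    x(θ) = (k/2)(θ − sin θ),   y(θ) = (k/2)(1 − cos θ).
The constant k is fixed by the endpoint condition.
Now fit the given lower endpoint (x1, y1) = (9π/2, 9). At the bottom of the first arch (θ = π), the parametric equations give
    y(π) = (k/2)(1 − cos π) = k,
    x(π) = (k/2)(π − sin π) = kπ/2.
Matching y(π) = 9 gives k = 9, consistent with x(π) = 9π/2. Therefore the specific cycloid is
    x(θ) = (9/2)(θ − sin θ),   y(θ) = (9/2)(1 − cos θ).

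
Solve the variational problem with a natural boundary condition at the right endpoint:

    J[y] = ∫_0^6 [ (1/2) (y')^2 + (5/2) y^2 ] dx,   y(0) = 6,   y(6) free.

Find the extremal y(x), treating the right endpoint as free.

The Lagrangian L = (1/2) (y')^2 + (5/2) y^2 gives
    ∂L/∂y = 5 y,   ∂L/∂y' = y'.
Euler-Lagrange: y'' − 5 y = 0.
With k = sqrt(5), the general solution is
    y(x) = A cosh(sqrt(5) x) + B sinh(sqrt(5) x).
Fixed left endpoint y(0) = 6 ⇒ A = 6.
The right endpoint x = 6 is free, so the natural (transversality) condition is ∂L/∂y' |_{x=6} = 0, i.e. y'(6) = 0.
Compute y'(x) = A k sinh(k x) + B k cosh(k x), so
    y'(6) = A k sinh(k·6) + B k cosh(k·6) = 0
    ⇒ B = −A tanh(k·6) = − 6 tanh(sqrt(5)·6).
Therefore the extremal is
    y(x) = 6 cosh(sqrt(5) x) − 6 tanh(sqrt(5)·6) sinh(sqrt(5) x).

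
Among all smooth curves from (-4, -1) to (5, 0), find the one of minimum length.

Arc-length functional: J[y] = ∫ sqrt(1 + (y')^2) dx.
Lagrangian L = sqrt(1 + (y')^2) has no explicit y dependence, so ∂L/∂y = 0 and the Euler-Lagrange equation gives
    d/dx( y' / sqrt(1 + (y')^2) ) = 0  ⇒  y' / sqrt(1 + (y')^2) = const.
Hence y' is constant, so y(x) is affine.
Fitting the endpoints (-4, -1) and (5, 0):
    slope m = (0 − (-1)) / (5 − (-4)) = 1/9,
    intercept c = (-1) − m·(-4) = -5/9.
Extremal: y(x) = (1/9) x - 5/9.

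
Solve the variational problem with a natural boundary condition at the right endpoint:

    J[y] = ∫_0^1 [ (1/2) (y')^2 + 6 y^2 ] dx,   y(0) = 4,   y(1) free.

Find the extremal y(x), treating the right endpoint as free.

The Lagrangian L = (1/2) (y')^2 + 6 y^2 gives
    ∂L/∂y = 12 y,   ∂L/∂y' = y'.
Euler-Lagrange: y'' − 12 y = 0.
With k = sqrt(12), the general solution is
    y(x) = A cosh(sqrt(12) x) + B sinh(sqrt(12) x).
Fixed left endpoint y(0) = 4 ⇒ A = 4.
The right endpoint x = 1 is free, so the natural (transversality) condition is ∂L/∂y' |_{x=1} = 0, i.e. y'(1) = 0.
Compute y'(x) = A k sinh(k x) + B k cosh(k x), so
    y'(1) = A k sinh(k·1) + B k cosh(k·1) = 0
    ⇒ B = −A tanh(k·1) = − 4 tanh(sqrt(12)·1).
Therefore the extremal is
    y(x) = 4 cosh(sqrt(12) x) − 4 tanh(sqrt(12)·1) sinh(sqrt(12) x).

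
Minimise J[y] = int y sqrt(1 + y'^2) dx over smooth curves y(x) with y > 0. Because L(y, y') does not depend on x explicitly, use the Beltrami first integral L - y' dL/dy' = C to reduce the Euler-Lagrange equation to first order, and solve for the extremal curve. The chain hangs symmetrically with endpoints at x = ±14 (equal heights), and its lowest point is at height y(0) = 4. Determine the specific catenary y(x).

The Lagrangian L(y, y') = y sqrt(1 + y'^2) has no explicit x dependence, so the Beltrami identity applies:
    L − y' ∂L/∂y' = C.
Compute ∂L/∂y' = y · y' / sqrt(1 + y'^2). Then
    L − y' ∂L/∂y'
    = y sqrt(1 + y'^2) − y · y'^2 / sqrt(1 + y'^2)
    = y (1 + y'^2 − y'^2) / sqrt(1 + y'^2)
    = y / sqrt(1 + y'^2) = C.
Squaring gives y^2 = C^2 (1 + y'^2), i.e.
    y'^2 = y^2 / C^2 − 1.
Separating variables,
    dy / sqrt(y^2 − C^2) = dx / C,
and integrating gives arccosh(y / C) = (x − a)/C, so
    y(x) = C cosh((x − a)/C),
the catenary. The constants C and a are fixed by the two endpoint conditions (and, for the hanging-chain problem, the length constraint selects C).
Now fit the given data. The endpoints x = ±14 are symmetric at equal height, so the catenary is even about its minimum: a = 0 and y(x) = C cosh(x/C). The lowest point is y(0) = C cosh(0) = C, and we are told y(0) = 4, so C = 4. Therefore
    y(x) = 4 cosh(x/4),
and at the endpoints
    y(±14) = 4 cosh(14/4).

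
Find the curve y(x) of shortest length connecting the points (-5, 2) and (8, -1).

Arc-length functional: J[y] = ∫ sqrt(1 + (y')^2) dx.
Lagrangian L = sqrt(1 + (y')^2) has no explicit y dependence, so ∂L/∂y = 0 and the Euler-Lagrange equation gives
    d/dx( y' / sqrt(1 + (y')^2) ) = 0  ⇒  y' / sqrt(1 + (y')^2) = const.
Hence y' is constant, so y(x) is affine.
Fitting the endpoints (-5, 2) and (8, -1):
    slope m = ((-1) − 2) / (8 − (-5)) = -3/13,
    intercept c = 2 − m·(-5) = 11/13.
Extremal: y(x) = (-3/13) x + 11/13.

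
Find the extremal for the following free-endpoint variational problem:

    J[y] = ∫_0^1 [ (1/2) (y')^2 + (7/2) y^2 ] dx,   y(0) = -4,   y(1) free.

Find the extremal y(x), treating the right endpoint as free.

The Lagrangian L = (1/2) (y')^2 + (7/2) y^2 gives
    ∂L/∂y = 7 y,   ∂L/∂y' = y'.
Euler-Lagrange: y'' − 7 y = 0.
With k = sqrt(7), the general solution is
    y(x) = A cosh(sqrt(7) x) + B sinh(sqrt(7) x).
Fixed left endpoint y(0) = -4 ⇒ A = -4.
The right endpoint x = 1 is free, so the natural (transversality) condition is ∂L/∂y' |_{x=1} = 0, i.e. y'(1) = 0.
Compute y'(x) = A k sinh(k x) + B k cosh(k x), so
    y'(1) = A k sinh(k·1) + B k cosh(k·1) = 0
    ⇒ B = −A tanh(k·1) = 4 tanh(sqrt(7)·1).
Therefore the extremal is
    y(x) = −4 cosh(sqrt(7) x) + 4 tanh(sqrt(7)·1) sinh(sqrt(7) x).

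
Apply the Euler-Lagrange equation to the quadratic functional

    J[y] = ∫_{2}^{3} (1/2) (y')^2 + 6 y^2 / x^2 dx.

The Lagrangian is L = (1/2) (y')^2 + 6 y^2 / x^2.
Compute ∂L/∂y = 12y/x^2, ∂L/∂y' = y'.
The Euler-Lagrange equation d/dx(∂L/∂y') − ∂L/∂y = 0 reduces to
    y'' − 12/x^2 · y = 0  (x > 0).
Its general solution is
    y(x) = A x^4 + B x^(-3),
with A, B fixed by the endpoint conditions.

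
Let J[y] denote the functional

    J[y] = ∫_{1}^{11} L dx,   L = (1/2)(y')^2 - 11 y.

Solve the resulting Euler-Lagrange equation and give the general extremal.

The Lagrangian is L = (1/2)(y')^2 - 11 y.
∂L/∂y = -11.
∂L/∂y' = y'.
The Euler-Lagrange equation d/dx(∂L/∂y') − ∂L/∂y = 0 becomes:
    y'' + 11 = 0
General solution: y(x) = -(11/2) x^2 + A x + B, where A and B are arbitrary constants fixed by the endpoint conditions.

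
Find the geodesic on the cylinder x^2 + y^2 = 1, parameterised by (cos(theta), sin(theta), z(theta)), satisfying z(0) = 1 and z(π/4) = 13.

Parameterise the cylinder of radius R = 1 as
    r(θ) = (cos θ, sin θ, z(θ)).
The arc-length element is
    ds = sqrt(1 + (dz/dθ)^2) dθ,
so the Lagrangian is L = sqrt(1 + z'^2).
L depends on z' only, not on z or θ, so ∂L/∂z = 0 and
    ∂L/∂z' = z' / sqrt(1 + z'^2).
The Euler-Lagrange equation gives
    d/dθ( z' / sqrt(1 + z'^2) ) = 0,
so z' is constant. Integrating once:
    z(θ) = a θ + b,
a helix on the cylinder (a straight line when the cylinder is unrolled). The constants a, b are determined by the endpoint conditions.
With endpoint conditions z(0) = 1 and z(π/4) = 13: from z(0) = b we get b = 1, and a·π/4 + 1 = 13 gives a = 48/π, so
    z(θ) = (48/π) θ + 1.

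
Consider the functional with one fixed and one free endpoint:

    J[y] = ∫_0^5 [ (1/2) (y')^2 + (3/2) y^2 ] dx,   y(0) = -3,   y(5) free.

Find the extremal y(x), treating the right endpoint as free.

The Lagrangian L = (1/2) (y')^2 + (3/2) y^2 gives
    ∂L/∂y = 3 y,   ∂L/∂y' = y'.
Euler-Lagrange: y'' − 3 y = 0.
With k = sqrt(3), the general solution is
    y(x) = A cosh(sqrt(3) x) + B sinh(sqrt(3) x).
Fixed left endpoint y(0) = -3 ⇒ A = -3.
The right endpoint x = 5 is free, so the natural (transversality) condition is ∂L/∂y' |_{x=5} = 0, i.e. y'(5) = 0.
Compute y'(x) = A k sinh(k x) + B k cosh(k x), so
    y'(5) = A k sinh(k·5) + B k cosh(k·5) = 0
    ⇒ B = −A tanh(k·5) = 3 tanh(sqrt(3)·5).
Therefore the extremal is
    y(x) = −3 cosh(sqrt(3) x) + 3 tanh(sqrt(3)·5) sinh(sqrt(3) x).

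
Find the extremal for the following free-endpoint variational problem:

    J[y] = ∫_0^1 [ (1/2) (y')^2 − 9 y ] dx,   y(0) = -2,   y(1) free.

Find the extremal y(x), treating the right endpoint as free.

The Lagrangian L = (1/2) (y')^2 − 9 y gives
    ∂L/∂y = −9,   ∂L/∂y' = y'.
Euler-Lagrange: d/dx(y') − (−9) = 0, i.e. y'' + 9 = 0, so
    y(x) = −(9/2) x^2 + C1 x + C2.
Fixed left endpoint y(0) = -2 ⇒ C2 = -2.
The right endpoint x = 1 is free, so the natural (transversality) condition is ∂L/∂y' |_{x=1} = 0, i.e. y'(1) = 0.
Compute y'(x) = −9 x + C1, so y'(1) = −9 + C1 = 0 ⇒ C1 = 9.
Therefore the extremal is
    y(x) = −(9/2) x^2 + 9 x − 2.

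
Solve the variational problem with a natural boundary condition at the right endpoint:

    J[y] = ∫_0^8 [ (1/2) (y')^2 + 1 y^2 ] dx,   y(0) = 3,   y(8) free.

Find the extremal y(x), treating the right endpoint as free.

The Lagrangian L = (1/2) (y')^2 + 1 y^2 gives
    ∂L/∂y = 2 y,   ∂L/∂y' = y'.
Euler-Lagrange: y'' − 2 y = 0.
With k = sqrt(2), the general solution is
    y(x) = A cosh(sqrt(2) x) + B sinh(sqrt(2) x).
Fixed left endpoint y(0) = 3 ⇒ A = 3.
The right endpoint x = 8 is free, so the natural (transversality) condition is ∂L/∂y' |_{x=8} = 0, i.e. y'(8) = 0.
Compute y'(x) = A k sinh(k x) + B k cosh(k x), so
    y'(8) = A k sinh(k·8) + B k cosh(k·8) = 0
    ⇒ B = −A tanh(k·8) = − 3 tanh(sqrt(2)·8).
Therefore the extremal is
    y(x) = 3 cosh(sqrt(2) x) − 3 tanh(sqrt(2)·8) sinh(sqrt(2) x).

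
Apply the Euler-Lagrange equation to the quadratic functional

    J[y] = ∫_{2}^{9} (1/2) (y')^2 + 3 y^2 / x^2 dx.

The Lagrangian is L = (1/2) (y')^2 + 3 y^2 / x^2.
Compute ∂L/∂y = 6y/x^2, ∂L/∂y' = y'.
The Euler-Lagrange equation d/dx(∂L/∂y') − ∂L/∂y = 0 reduces to
    y'' − 6/x^2 · y = 0  (x > 0).
Its general solution is
    y(x) = A x^3 + B x^(-2),
with A, B fixed by the endpoint conditions.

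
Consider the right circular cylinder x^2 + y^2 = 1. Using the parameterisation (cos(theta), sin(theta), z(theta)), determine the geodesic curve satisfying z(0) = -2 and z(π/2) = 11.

Parameterise the cylinder of radius R = 1 as
    r(θ) = (cos θ, sin θ, z(θ)).
The arc-length element is
    ds = sqrt(1 + (dz/dθ)^2) dθ,
so the Lagrangian is L = sqrt(1 + z'^2).
L depends on z' only, not on z or θ, so ∂L/∂z = 0 and
    ∂L/∂z' = z' / sqrt(1 + z'^2).
The Euler-Lagrange equation gives
    d/dθ( z' / sqrt(1 + z'^2) ) = 0,
so z' is constant. Integrating once:
    z(θ) = a θ + b,
a helix on the cylinder (a straight line when the cylinder is unrolled). The constants a, b are determined by the endpoint conditions.
With endpoint conditions z(0) = -2 and z(π/2) = 11: from z(0) = b we get b = -2, and a·π/2 + -2 = 11 gives a = 26/π, so
    z(θ) = (26/π) θ − 2.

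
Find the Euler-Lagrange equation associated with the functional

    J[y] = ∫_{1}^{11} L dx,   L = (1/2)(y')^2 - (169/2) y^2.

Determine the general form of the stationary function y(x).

The Lagrangian is L = (1/2)(y')^2 - (169/2) y^2.
∂L/∂y = -169y.
∂L/∂y' = y'.
The Euler-Lagrange equation d/dx(∂L/∂y') − ∂L/∂y = 0 becomes:
    y'' + 169 y = 0
General solution: y(x) = A sin(13x) + B cos(13x), where A and B are arbitrary constants fixed by the endpoint conditions.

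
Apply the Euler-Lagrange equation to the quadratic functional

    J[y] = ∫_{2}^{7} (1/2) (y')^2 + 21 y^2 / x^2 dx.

The Lagrangian is L = (1/2) (y')^2 + 21 y^2 / x^2.
Compute ∂L/∂y = 42y/x^2, ∂L/∂y' = y'.
The Euler-Lagrange equation d/dx(∂L/∂y') − ∂L/∂y = 0 reduces to
    y'' − 42/x^2 · y = 0  (x > 0).
Its general solution is
    y(x) = A x^7 + B x^(-6),
with A, B fixed by the endpoint conditions.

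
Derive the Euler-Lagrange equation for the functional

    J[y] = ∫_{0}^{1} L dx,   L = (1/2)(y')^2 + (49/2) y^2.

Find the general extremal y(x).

The Lagrangian is L = (1/2)(y')^2 + (49/2) y^2.
∂L/∂y = 49y.
∂L/∂y' = y'.
The Euler-Lagrange equation d/dx(∂L/∂y') − ∂L/∂y = 0 becomes:
    y'' - 49 y = 0
General solution: y(x) = A e^(7x) + B e^(-7x), where A and B are arbitrary constants fixed by the endpoint conditions.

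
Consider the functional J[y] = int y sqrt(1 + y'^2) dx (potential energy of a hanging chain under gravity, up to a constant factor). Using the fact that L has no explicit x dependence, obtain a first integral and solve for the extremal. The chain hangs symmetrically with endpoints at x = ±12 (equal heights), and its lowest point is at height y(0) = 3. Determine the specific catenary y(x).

The Lagrangian L(y, y') = y sqrt(1 + y'^2) has no explicit x dependence, so the Beltrami identity applies:
    L − y' ∂L/∂y' = C.
Compute ∂L/∂y' = y · y' / sqrt(1 + y'^2). Then
    L − y' ∂L/∂y'
    = y sqrt(1 + y'^2) − y · y'^2 / sqrt(1 + y'^2)
    = y (1 + y'^2 − y'^2) / sqrt(1 + y'^2)
    = y / sqrt(1 + y'^2) = C.
Squaring gives y^2 = C^2 (1 + y'^2), i.e.
    y'^2 = y^2 / C^2 − 1.
Separating variables,
    dy / sqrt(y^2 − C^2) = dx / C,
and integrating gives arccosh(y / C) = (x − a)/C, so
    y(x) = C cosh((x − a)/C),
the catenary. The constants C and a are fixed by the two endpoint conditions (and, for the hanging-chain problem, the length constraint selects C).
Now fit the given data. The endpoints x = ±12 are symmetric at equal height, so the catenary is even about its minimum: a = 0 and y(x) = C cosh(x/C). The lowest point is y(0) = C cosh(0) = C, and we are told y(0) = 3, so C = 3. Therefore
    y(x) = 3 cosh(x/3),
and at the endpoints
    y(±12) = 3 cosh(12/3).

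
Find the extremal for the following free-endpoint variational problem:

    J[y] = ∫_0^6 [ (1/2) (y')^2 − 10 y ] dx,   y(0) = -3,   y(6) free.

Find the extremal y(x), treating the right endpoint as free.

The Lagrangian L = (1/2) (y')^2 − 10 y gives
    ∂L/∂y = −10,   ∂L/∂y' = y'.
Euler-Lagrange: d/dx(y') − (−10) = 0, i.e. y'' + 10 = 0, so
    y(x) = −(10/2) x^2 + C1 x + C2.
Fixed left endpoint y(0) = -3 ⇒ C2 = -3.
The right endpoint x = 6 is free, so the natural (transversality) condition is ∂L/∂y' |_{x=6} = 0, i.e. y'(6) = 0.
Compute y'(x) = −10 x + C1, so y'(6) = −60 + C1 = 0 ⇒ C1 = 60.
Therefore the extremal is
    y(x) = −5 x^2 + 60 x − 3.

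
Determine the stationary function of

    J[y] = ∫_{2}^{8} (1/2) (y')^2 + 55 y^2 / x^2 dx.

The Lagrangian is L = (1/2) (y')^2 + 55 y^2 / x^2.
Compute ∂L/∂y = 110y/x^2, ∂L/∂y' = y'.
The Euler-Lagrange equation d/dx(∂L/∂y') − ∂L/∂y = 0 reduces to
    y'' − 110/x^2 · y = 0  (x > 0).
Its general solution is
    y(x) = A x^11 + B x^(-10),
with A, B fixed by the endpoint conditions.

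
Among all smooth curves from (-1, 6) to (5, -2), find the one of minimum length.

Arc-length functional: J[y] = ∫ sqrt(1 + (y')^2) dx.
Lagrangian L = sqrt(1 + (y')^2) has no explicit y dependence, so ∂L/∂y = 0 and the Euler-Lagrange equation gives
    d/dx( y' / sqrt(1 + (y')^2) ) = 0  ⇒  y' / sqrt(1 + (y')^2) = const.
Hence y' is constant, so y(x) is affine.
Fitting the endpoints (-1, 6) and (5, -2):
    slope m = ((-2) − 6) / (5 − (-1)) = -4/3,
    intercept c = 6 − m·(-1) = 14/3.
Extremal: y(x) = (-4/3) x + 14/3.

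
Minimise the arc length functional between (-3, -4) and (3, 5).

Arc-length functional: J[y] = ∫ sqrt(1 + (y')^2) dx.
Lagrangian L = sqrt(1 + (y')^2) has no explicit y dependence, so ∂L/∂y = 0 and the Euler-Lagrange equation gives
    d/dx( y' / sqrt(1 + (y')^2) ) = 0  ⇒  y' / sqrt(1 + (y')^2) = const.
Hence y' is constant, so y(x) is affine.
Fitting the endpoints (-3, -4) and (3, 5):
    slope m = (5 − (-4)) / (3 − (-3)) = 3/2,
    intercept c = (-4) − m·(-3) = 1/2.
Extremal: y(x) = (3/2) x + 1/2.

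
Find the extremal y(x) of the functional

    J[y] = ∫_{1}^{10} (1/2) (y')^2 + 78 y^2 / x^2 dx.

The Lagrangian is L = (1/2) (y')^2 + 78 y^2 / x^2.
Compute ∂L/∂y = 156y/x^2, ∂L/∂y' = y'.
The Euler-Lagrange equation d/dx(∂L/∂y') − ∂L/∂y = 0 reduces to
    y'' − 156/x^2 · y = 0  (x > 0).
Its general solution is
    y(x) = A x^13 + B x^(-12),
with A, B fixed by the endpoint conditions.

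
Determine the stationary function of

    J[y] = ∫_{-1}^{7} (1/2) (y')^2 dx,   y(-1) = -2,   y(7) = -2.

The Lagrangian is L = (1/2) (y')^2.
Compute ∂L/∂y = 0, ∂L/∂y' = y'.
The Euler-Lagrange equation d/dx(∂L/∂y') − ∂L/∂y = 0 reduces to
    y'' = 0.
Its general solution is
    y(x) = A x + B,
with A, B fixed by the endpoint conditions.
Applying the endpoint conditions y(-1) = -2 and y(7) = -2: solve A·-1 + B = -2 and A·7 + B = -2. Subtracting gives A(7 − -1) = -2 − -2, so A = 0, and B = -2 − A·-1 = -2. Therefore
    y(x) = -2.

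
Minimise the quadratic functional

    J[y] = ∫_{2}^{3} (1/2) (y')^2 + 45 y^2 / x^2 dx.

The Lagrangian is L = (1/2) (y')^2 + 45 y^2 / x^2.
Compute ∂L/∂y = 90y/x^2, ∂L/∂y' = y'.
The Euler-Lagrange equation d/dx(∂L/∂y') − ∂L/∂y = 0 reduces to
    y'' − 90/x^2 · y = 0  (x > 0).
Its general solution is
    y(x) = A x^10 + B x^(-9),
with A, B fixed by the endpoint conditions.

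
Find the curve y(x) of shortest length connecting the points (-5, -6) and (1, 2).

Arc-length functional: J[y] = ∫ sqrt(1 + (y')^2) dx.
Lagrangian L = sqrt(1 + (y')^2) has no explicit y dependence, so ∂L/∂y = 0 and the Euler-Lagrange equation gives
    d/dx( y' / sqrt(1 + (y')^2) ) = 0  ⇒  y' / sqrt(1 + (y')^2) = const.
Hence y' is constant, so y(x) is affine.
Fitting the endpoints (-5, -6) and (1, 2):
    slope m = (2 − (-6)) / (1 − (-5)) = 4/3,
    intercept c = (-6) − m·(-5) = 2/3.
Extremal: y(x) = (4/3) x + 2/3.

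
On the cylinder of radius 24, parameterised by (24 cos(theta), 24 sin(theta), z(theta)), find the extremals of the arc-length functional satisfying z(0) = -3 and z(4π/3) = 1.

Parameterise the cylinder of radius R = 24 as
    r(θ) = (24 cos θ, 24 sin θ, z(θ)).
The arc-length element is
    ds = sqrt(576 + (dz/dθ)^2) dθ,
so the Lagrangian is L = sqrt(576 + z'^2).
L depends on z' only, not on z or θ, so ∂L/∂z = 0 and
    ∂L/∂z' = z' / sqrt(576 + z'^2).
The Euler-Lagrange equation gives
    d/dθ( z' / sqrt(576 + z'^2) ) = 0,
so z' is constant. Integrating once:
    z(θ) = a θ + b,
a helix on the cylinder (a straight line when the cylinder is unrolled). The constants a, b are determined by the endpoint conditions.
With endpoint conditions z(0) = -3 and z(4π/3) = 1: from z(0) = b we get b = -3, and a·4π/3 + -3 = 1 gives a = 3/π, so
    z(θ) = (3/π) θ − 3.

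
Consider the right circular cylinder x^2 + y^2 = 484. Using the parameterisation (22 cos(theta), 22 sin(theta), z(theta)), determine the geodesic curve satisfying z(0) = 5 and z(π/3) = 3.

Parameterise the cylinder of radius R = 22 as
    r(θ) = (22 cos θ, 22 sin θ, z(θ)).
The arc-length element is
    ds = sqrt(484 + (dz/dθ)^2) dθ,
so the Lagrangian is L = sqrt(484 + z'^2).
L depends on z' only, not on z or θ, so ∂L/∂z = 0 and
    ∂L/∂z' = z' / sqrt(484 + z'^2).
The Euler-Lagrange equation gives
    d/dθ( z' / sqrt(484 + z'^2) ) = 0,
so z' is constant. Integrating once:
    z(θ) = a θ + b,
a helix on the cylinder (a straight line when the cylinder is unrolled). The constants a, b are determined by the endpoint conditions.
With endpoint conditions z(0) = 5 and z(π/3) = 3: from z(0) = b we get b = 5, and a·π/3 + 5 = 3 gives a = -6/π, so
    z(θ) = (-6/π) θ + 5.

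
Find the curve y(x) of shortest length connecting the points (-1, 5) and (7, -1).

Arc-length functional: J[y] = ∫ sqrt(1 + (y')^2) dx.
Lagrangian L = sqrt(1 + (y')^2) has no explicit y dependence, so ∂L/∂y = 0 and the Euler-Lagrange equation gives
    d/dx( y' / sqrt(1 + (y')^2) ) = 0  ⇒  y' / sqrt(1 + (y')^2) = const.
Hence y' is constant, so y(x) is affine.
Fitting the endpoints (-1, 5) and (7, -1):
    slope m = ((-1) − 5) / (7 − (-1)) = -3/4,
    intercept c = 5 − m·(-1) = 17/4.
Extremal: y(x) = (-3/4) x + 17/4.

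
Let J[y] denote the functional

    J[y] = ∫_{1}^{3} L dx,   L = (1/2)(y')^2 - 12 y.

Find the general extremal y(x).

The Lagrangian is L = (1/2)(y')^2 - 12 y.
∂L/∂y = -12.
∂L/∂y' = y'.
The Euler-Lagrange equation d/dx(∂L/∂y') − ∂L/∂y = 0 becomes:
    y'' + 12 = 0
General solution: y(x) = -6 x^2 + A x + B, where A and B are arbitrary constants fixed by the endpoint conditions.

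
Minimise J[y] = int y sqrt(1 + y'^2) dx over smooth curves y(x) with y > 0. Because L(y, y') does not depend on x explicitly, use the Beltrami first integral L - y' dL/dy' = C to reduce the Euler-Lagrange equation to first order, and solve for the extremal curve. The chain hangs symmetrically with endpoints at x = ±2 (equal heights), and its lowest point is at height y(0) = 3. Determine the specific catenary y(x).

The Lagrangian L(y, y') = y sqrt(1 + y'^2) has no explicit x dependence, so the Beltrami identity applies:
    L − y' ∂L/∂y' = C.
Compute ∂L/∂y' = y · y' / sqrt(1 + y'^2). Then
    L − y' ∂L/∂y'
    = y sqrt(1 + y'^2) − y · y'^2 / sqrt(1 + y'^2)
    = y (1 + y'^2 − y'^2) / sqrt(1 + y'^2)
    = y / sqrt(1 + y'^2) = C.
Squaring gives y^2 = C^2 (1 + y'^2), i.e.
    y'^2 = y^2 / C^2 − 1.
Separating variables,
    dy / sqrt(y^2 − C^2) = dx / C,
and integrating gives arccosh(y / C) = (x − a)/C, so
    y(x) = C cosh((x − a)/C),
the catenary. The constants C and a are fixed by the two endpoint conditions (and, for the hanging-chain problem, the length constraint selects C).
Now fit the given data. The endpoints x = ±2 are symmetric at equal height, so the catenary is even about its minimum: a = 0 and y(x) = C cosh(x/C). The lowest point is y(0) = C cosh(0) = C, and we are told y(0) = 3, so C = 3. Therefore
    y(x) = 3 cosh(x/3),
and at the endpoints
    y(±2) = 3 cosh(2/3).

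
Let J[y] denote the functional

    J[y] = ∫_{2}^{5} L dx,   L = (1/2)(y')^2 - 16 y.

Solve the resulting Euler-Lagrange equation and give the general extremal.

The Lagrangian is L = (1/2)(y')^2 - 16 y.
∂L/∂y = -16.
∂L/∂y' = y'.
The Euler-Lagrange equation d/dx(∂L/∂y') − ∂L/∂y = 0 becomes:
    y'' + 16 = 0
General solution: y(x) = -8 x^2 + A x + B, where A and B are arbitrary constants fixed by the endpoint conditions.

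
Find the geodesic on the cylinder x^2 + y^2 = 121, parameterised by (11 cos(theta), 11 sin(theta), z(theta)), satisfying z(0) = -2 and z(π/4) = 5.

Parameterise the cylinder of radius R = 11 as
    r(θ) = (11 cos θ, 11 sin θ, z(θ)).
The arc-length element is
    ds = sqrt(121 + (dz/dθ)^2) dθ,
so the Lagrangian is L = sqrt(121 + z'^2).
L depends on z' only, not on z or θ, so ∂L/∂z = 0 and
    ∂L/∂z' = z' / sqrt(121 + z'^2).
The Euler-Lagrange equation gives
    d/dθ( z' / sqrt(121 + z'^2) ) = 0,
so z' is constant. Integrating once:
    z(θ) = a θ + b,
a helix on the cylinder (a straight line when the cylinder is unrolled). The constants a, b are determined by the endpoint conditions.
With endpoint conditions z(0) = -2 and z(π/4) = 5: from z(0) = b we get b = -2, and a·π/4 + -2 = 5 gives a = 28/π, so
    z(θ) = (28/π) θ − 2.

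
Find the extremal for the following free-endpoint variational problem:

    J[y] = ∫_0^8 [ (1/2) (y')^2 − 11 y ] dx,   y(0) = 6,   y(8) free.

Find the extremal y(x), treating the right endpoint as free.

The Lagrangian L = (1/2) (y')^2 − 11 y gives
    ∂L/∂y = −11,   ∂L/∂y' = y'.
Euler-Lagrange: d/dx(y') − (−11) = 0, i.e. y'' + 11 = 0, so
    y(x) = −(11/2) x^2 + C1 x + C2.
Fixed left endpoint y(0) = 6 ⇒ C2 = 6.
The right endpoint x = 8 is free, so the natural (transversality) condition is ∂L/∂y' |_{x=8} = 0, i.e. y'(8) = 0.
Compute y'(x) = −11 x + C1, so y'(8) = −88 + C1 = 0 ⇒ C1 = 88.
Therefore the extremal is
    y(x) = −(11/2) x^2 + 88 x + 6.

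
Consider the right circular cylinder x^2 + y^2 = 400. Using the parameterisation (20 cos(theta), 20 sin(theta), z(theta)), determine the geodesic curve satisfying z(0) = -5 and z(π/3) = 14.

Parameterise the cylinder of radius R = 20 as
    r(θ) = (20 cos θ, 20 sin θ, z(θ)).
The arc-length element is
    ds = sqrt(400 + (dz/dθ)^2) dθ,
so the Lagrangian is L = sqrt(400 + z'^2).
L depends on z' only, not on z or θ, so ∂L/∂z = 0 and
    ∂L/∂z' = z' / sqrt(400 + z'^2).
The Euler-Lagrange equation gives
    d/dθ( z' / sqrt(400 + z'^2) ) = 0,
so z' is constant. Integrating once:
    z(θ) = a θ + b,
a helix on the cylinder (a straight line when the cylinder is unrolled). The constants a, b are determined by the endpoint conditions.
With endpoint conditions z(0) = -5 and z(π/3) = 14: from z(0) = b we get b = -5, and a·π/3 + -5 = 14 gives a = 57/π, so
    z(θ) = (57/π) θ − 5.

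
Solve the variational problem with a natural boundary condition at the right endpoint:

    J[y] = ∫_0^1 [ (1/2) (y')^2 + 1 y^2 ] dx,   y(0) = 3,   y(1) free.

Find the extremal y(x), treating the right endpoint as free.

The Lagrangian L = (1/2) (y')^2 + 1 y^2 gives
    ∂L/∂y = 2 y,   ∂L/∂y' = y'.
Euler-Lagrange: y'' − 2 y = 0.
With k = sqrt(2), the general solution is
    y(x) = A cosh(sqrt(2) x) + B sinh(sqrt(2) x).
Fixed left endpoint y(0) = 3 ⇒ A = 3.
The right endpoint x = 1 is free, so the natural (transversality) condition is ∂L/∂y' |_{x=1} = 0, i.e. y'(1) = 0.
Compute y'(x) = A k sinh(k x) + B k cosh(k x), so
    y'(1) = A k sinh(k·1) + B k cosh(k·1) = 0
    ⇒ B = −A tanh(k·1) = − 3 tanh(sqrt(2)·1).
Therefore the extremal is
    y(x) = 3 cosh(sqrt(2) x) − 3 tanh(sqrt(2)·1) sinh(sqrt(2) x).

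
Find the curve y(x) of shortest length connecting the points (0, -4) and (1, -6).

Arc-length functional: J[y] = ∫ sqrt(1 + (y')^2) dx.
Lagrangian L = sqrt(1 + (y')^2) has no explicit y dependence, so ∂L/∂y = 0 and the Euler-Lagrange equation gives
    d/dx( y' / sqrt(1 + (y')^2) ) = 0  ⇒  y' / sqrt(1 + (y')^2) = const.
Hence y' is constant, so y(x) is affine.
Fitting the endpoints (0, -4) and (1, -6):
    slope m = ((-6) − (-4)) / (1 − 0) = -2,
    intercept c = (-4) − m·0 = -4.
Extremal: y(x) = -2 x - 4.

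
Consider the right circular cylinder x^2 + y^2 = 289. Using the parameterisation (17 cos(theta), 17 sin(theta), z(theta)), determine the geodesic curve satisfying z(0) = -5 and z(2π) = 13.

Parameterise the cylinder of radius R = 17 as
    r(θ) = (17 cos θ, 17 sin θ, z(θ)).
The arc-length element is
    ds = sqrt(289 + (dz/dθ)^2) dθ,
so the Lagrangian is L = sqrt(289 + z'^2).
L depends on z' only, not on z or θ, so ∂L/∂z = 0 and
    ∂L/∂z' = z' / sqrt(289 + z'^2).
The Euler-Lagrange equation gives
    d/dθ( z' / sqrt(289 + z'^2) ) = 0,
so z' is constant. Integrating once:
    z(θ) = a θ + b,
a helix on the cylinder (a straight line when the cylinder is unrolled). The constants a, b are determined by the endpoint conditions.
With endpoint conditions z(0) = -5 and z(2π) = 13: from z(0) = b we get b = -5, and a·2π + -5 = 13 gives a = 9/π, so
    z(θ) = (9/π) θ − 5.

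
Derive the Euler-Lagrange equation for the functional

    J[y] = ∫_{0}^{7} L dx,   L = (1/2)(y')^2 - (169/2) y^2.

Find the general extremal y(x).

The Lagrangian is L = (1/2)(y')^2 - (169/2) y^2.
∂L/∂y = -169y.
∂L/∂y' = y'.
The Euler-Lagrange equation d/dx(∂L/∂y') − ∂L/∂y = 0 becomes:
    y'' + 169 y = 0
General solution: y(x) = A sin(13x) + B cos(13x), where A and B are arbitrary constants fixed by the endpoint conditions.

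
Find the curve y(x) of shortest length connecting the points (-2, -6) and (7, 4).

Arc-length functional: J[y] = ∫ sqrt(1 + (y')^2) dx.
Lagrangian L = sqrt(1 + (y')^2) has no explicit y dependence, so ∂L/∂y = 0 and the Euler-Lagrange equation gives
    d/dx( y' / sqrt(1 + (y')^2) ) = 0  ⇒  y' / sqrt(1 + (y')^2) = const.
Hence y' is constant, so y(x) is affine.
Fitting the endpoints (-2, -6) and (7, 4):
    slope m = (4 − (-6)) / (7 − (-2)) = 10/9,
    intercept c = (-6) − m·(-2) = -34/9.
Extremal: y(x) = (10/9) x - 34/9.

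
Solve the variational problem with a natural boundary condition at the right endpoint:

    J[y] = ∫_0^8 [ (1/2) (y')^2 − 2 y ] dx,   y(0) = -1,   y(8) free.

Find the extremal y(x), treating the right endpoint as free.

The Lagrangian L = (1/2) (y')^2 − 2 y gives
    ∂L/∂y = −2,   ∂L/∂y' = y'.
Euler-Lagrange: d/dx(y') − (−2) = 0, i.e. y'' + 2 = 0, so
    y(x) = −(2/2) x^2 + C1 x + C2.
Fixed left endpoint y(0) = -1 ⇒ C2 = -1.
The right endpoint x = 8 is free, so the natural (transversality) condition is ∂L/∂y' |_{x=8} = 0, i.e. y'(8) = 0.
Compute y'(x) = −2 x + C1, so y'(8) = −16 + C1 = 0 ⇒ C1 = 16.
Therefore the extremal is
    y(x) = −x^2 + 16 x − 1.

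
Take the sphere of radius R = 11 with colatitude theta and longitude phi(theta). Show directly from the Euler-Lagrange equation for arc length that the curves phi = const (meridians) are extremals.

On the sphere of radius R = 11 with spherical coordinates (θ, φ), the induced metric is
    ds^2 = 121(dθ^2 + sin^2(θ) dφ^2).
Using θ as the parameter, the arc-length functional becomes
    J[φ] = ∫ 11 sqrt(1 + sin^2(θ) (dφ/dθ)^2) dθ.
So L = 11 sqrt(1 + sin^2(θ) φ'^2). Compute
    ∂L/∂φ = 0  (L has no explicit φ dependence),
    ∂L/∂φ' = 11 sin^2(θ) φ' / sqrt(1 + sin^2(θ) φ'^2).
For the candidate φ(θ) = c (constant), φ' = 0, so ∂L/∂φ' evaluated along the candidate vanishes, and ∂L/∂φ is identically zero. Hence
    d/dθ(∂L/∂φ') − ∂L/∂φ = 0
is satisfied. Therefore meridians φ = const are extremals of arc length — they are geodesics on the sphere.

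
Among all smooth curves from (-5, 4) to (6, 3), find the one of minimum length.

Arc-length functional: J[y] = ∫ sqrt(1 + (y')^2) dx.
Lagrangian L = sqrt(1 + (y')^2) has no explicit y dependence, so ∂L/∂y = 0 and the Euler-Lagrange equation gives
    d/dx( y' / sqrt(1 + (y')^2) ) = 0  ⇒  y' / sqrt(1 + (y')^2) = const.
Hence y' is constant, so y(x) is affine.
Fitting the endpoints (-5, 4) and (6, 3):
    slope m = (3 − 4) / (6 − (-5)) = -1/11,
    intercept c = 4 − m·(-5) = 39/11.
Extremal: y(x) = (-1/11) x + 39/11.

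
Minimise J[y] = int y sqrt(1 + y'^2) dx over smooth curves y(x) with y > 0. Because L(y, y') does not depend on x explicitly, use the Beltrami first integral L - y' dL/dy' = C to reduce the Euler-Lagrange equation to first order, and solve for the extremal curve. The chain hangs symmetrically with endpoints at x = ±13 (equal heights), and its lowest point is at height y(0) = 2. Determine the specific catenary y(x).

The Lagrangian L(y, y') = y sqrt(1 + y'^2) has no explicit x dependence, so the Beltrami identity applies:
    L − y' ∂L/∂y' = C.
Compute ∂L/∂y' = y · y' / sqrt(1 + y'^2). Then
    L − y' ∂L/∂y'
    = y sqrt(1 + y'^2) − y · y'^2 / sqrt(1 + y'^2)
    = y (1 + y'^2 − y'^2) / sqrt(1 + y'^2)
    = y / sqrt(1 + y'^2) = C.
Squaring gives y^2 = C^2 (1 + y'^2), i.e.
    y'^2 = y^2 / C^2 − 1.
Separating variables,
    dy / sqrt(y^2 − C^2) = dx / C,
and integrating gives arccosh(y / C) = (x − a)/C, so
    y(x) = C cosh((x − a)/C),
the catenary. The constants C and a are fixed by the two endpoint conditions (and, for the hanging-chain problem, the length constraint selects C).
Now fit the given data. The endpoints x = ±13 are symmetric at equal height, so the catenary is even about its minimum: a = 0 and y(x) = C cosh(x/C). The lowest point is y(0) = C cosh(0) = C, and we are told y(0) = 2, so C = 2. Therefore
    y(x) = 2 cosh(x/2),
and at the endpoints
    y(±13) = 2 cosh(13/2).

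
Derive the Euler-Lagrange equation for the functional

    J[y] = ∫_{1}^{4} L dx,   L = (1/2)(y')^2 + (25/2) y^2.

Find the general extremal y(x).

The Lagrangian is L = (1/2)(y')^2 + (25/2) y^2.
∂L/∂y = 25y.
∂L/∂y' = y'.
The Euler-Lagrange equation d/dx(∂L/∂y') − ∂L/∂y = 0 becomes:
    y'' - 25 y = 0
General solution: y(x) = A e^(5x) + B e^(-5x), where A and B are arbitrary constants fixed by the endpoint conditions.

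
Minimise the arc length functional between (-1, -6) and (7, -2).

Arc-length functional: J[y] = ∫ sqrt(1 + (y')^2) dx.
Lagrangian L = sqrt(1 + (y')^2) has no explicit y dependence, so ∂L/∂y = 0 and the Euler-Lagrange equation gives
    d/dx( y' / sqrt(1 + (y')^2) ) = 0  ⇒  y' / sqrt(1 + (y')^2) = const.
Hence y' is constant, so y(x) is affine.
Fitting the endpoints (-1, -6) and (7, -2):
    slope m = ((-2) − (-6)) / (7 − (-1)) = 1/2,
    intercept c = (-6) − m·(-1) = -11/2.
Extremal: y(x) = (1/2) x - 11/2.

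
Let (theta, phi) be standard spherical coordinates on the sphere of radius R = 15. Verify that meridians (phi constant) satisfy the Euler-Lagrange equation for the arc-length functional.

On the sphere of radius R = 15 with spherical coordinates (θ, φ), the induced metric is
    ds^2 = 225(dθ^2 + sin^2(θ) dφ^2).
Using θ as the parameter, the arc-length functional becomes
    J[φ] = ∫ 15 sqrt(1 + sin^2(θ) (dφ/dθ)^2) dθ.
So L = 15 sqrt(1 + sin^2(θ) φ'^2). Compute
    ∂L/∂φ = 0  (L has no explicit φ dependence),
    ∂L/∂φ' = 15 sin^2(θ) φ' / sqrt(1 + sin^2(θ) φ'^2).
For the candidate φ(θ) = c (constant), φ' = 0, so ∂L/∂φ' evaluated along the candidate vanishes, and ∂L/∂φ is identically zero. Hence
    d/dθ(∂L/∂φ') − ∂L/∂φ = 0
is satisfied. Therefore meridians φ = const are extremals of arc length — they are geodesics on the sphere.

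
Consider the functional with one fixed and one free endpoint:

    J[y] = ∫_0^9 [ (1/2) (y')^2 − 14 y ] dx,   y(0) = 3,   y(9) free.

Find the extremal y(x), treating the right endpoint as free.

The Lagrangian L = (1/2) (y')^2 − 14 y gives
    ∂L/∂y = −14,   ∂L/∂y' = y'.
Euler-Lagrange: d/dx(y') − (−14) = 0, i.e. y'' + 14 = 0, so
    y(x) = −(14/2) x^2 + C1 x + C2.
Fixed left endpoint y(0) = 3 ⇒ C2 = 3.
The right endpoint x = 9 is free, so the natural (transversality) condition is ∂L/∂y' |_{x=9} = 0, i.e. y'(9) = 0.
Compute y'(x) = −14 x + C1, so y'(9) = −126 + C1 = 0 ⇒ C1 = 126.
Therefore the extremal is
    y(x) = −7 x^2 + 126 x + 3.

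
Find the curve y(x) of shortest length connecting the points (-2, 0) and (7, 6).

Arc-length functional: J[y] = ∫ sqrt(1 + (y')^2) dx.
Lagrangian L = sqrt(1 + (y')^2) has no explicit y dependence, so ∂L/∂y = 0 and the Euler-Lagrange equation gives
    d/dx( y' / sqrt(1 + (y')^2) ) = 0  ⇒  y' / sqrt(1 + (y')^2) = const.
Hence y' is constant, so y(x) is affine.
Fitting the endpoints (-2, 0) and (7, 6):
    slope m = (6 − 0) / (7 − (-2)) = 2/3,
    intercept c = 0 − m·(-2) = 4/3.
Extremal: y(x) = (2/3) x + 4/3.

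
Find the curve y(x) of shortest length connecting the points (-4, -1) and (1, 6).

Arc-length functional: J[y] = ∫ sqrt(1 + (y')^2) dx.
Lagrangian L = sqrt(1 + (y')^2) has no explicit y dependence, so ∂L/∂y = 0 and the Euler-Lagrange equation gives
    d/dx( y' / sqrt(1 + (y')^2) ) = 0  ⇒  y' / sqrt(1 + (y')^2) = const.
Hence y' is constant, so y(x) is affine.
Fitting the endpoints (-4, -1) and (1, 6):
    slope m = (6 − (-1)) / (1 − (-4)) = 7/5,
    intercept c = (-1) − m·(-4) = 23/5.
Extremal: y(x) = (7/5) x + 23/5.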